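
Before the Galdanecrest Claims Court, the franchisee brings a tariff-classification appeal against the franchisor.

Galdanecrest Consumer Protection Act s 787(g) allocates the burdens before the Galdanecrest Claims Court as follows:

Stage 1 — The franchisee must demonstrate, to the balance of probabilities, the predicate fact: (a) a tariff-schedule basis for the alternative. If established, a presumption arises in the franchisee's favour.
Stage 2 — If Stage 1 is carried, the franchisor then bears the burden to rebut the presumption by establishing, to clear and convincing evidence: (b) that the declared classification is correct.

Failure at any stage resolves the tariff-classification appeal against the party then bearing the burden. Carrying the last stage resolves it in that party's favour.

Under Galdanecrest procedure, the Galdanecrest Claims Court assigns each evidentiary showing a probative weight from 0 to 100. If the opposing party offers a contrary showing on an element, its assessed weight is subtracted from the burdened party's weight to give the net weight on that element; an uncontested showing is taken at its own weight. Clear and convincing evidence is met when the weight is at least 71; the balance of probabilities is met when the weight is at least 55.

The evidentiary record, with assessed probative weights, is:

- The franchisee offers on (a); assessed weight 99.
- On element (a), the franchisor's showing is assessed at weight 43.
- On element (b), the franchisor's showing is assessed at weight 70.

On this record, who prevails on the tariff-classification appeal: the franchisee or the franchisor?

Stage 1 — burden on franchisee; standard: the balance of probabilities (weight is at least 55).
    (a): 99 − 43 = 56 ≥ 55 [met]
  Stage 1 is satisfied; the onus moves to the franchisor.
Stage 2 — burden on franchisor; standard: clear and convincing evidence (weight is at least 71).
    (b): 70 < 71 [not met]
  Not every element is met, so the franchisor fails to carry Stage 2.
The analysis ends at Stage 2; the franchisee prevails.

franchisee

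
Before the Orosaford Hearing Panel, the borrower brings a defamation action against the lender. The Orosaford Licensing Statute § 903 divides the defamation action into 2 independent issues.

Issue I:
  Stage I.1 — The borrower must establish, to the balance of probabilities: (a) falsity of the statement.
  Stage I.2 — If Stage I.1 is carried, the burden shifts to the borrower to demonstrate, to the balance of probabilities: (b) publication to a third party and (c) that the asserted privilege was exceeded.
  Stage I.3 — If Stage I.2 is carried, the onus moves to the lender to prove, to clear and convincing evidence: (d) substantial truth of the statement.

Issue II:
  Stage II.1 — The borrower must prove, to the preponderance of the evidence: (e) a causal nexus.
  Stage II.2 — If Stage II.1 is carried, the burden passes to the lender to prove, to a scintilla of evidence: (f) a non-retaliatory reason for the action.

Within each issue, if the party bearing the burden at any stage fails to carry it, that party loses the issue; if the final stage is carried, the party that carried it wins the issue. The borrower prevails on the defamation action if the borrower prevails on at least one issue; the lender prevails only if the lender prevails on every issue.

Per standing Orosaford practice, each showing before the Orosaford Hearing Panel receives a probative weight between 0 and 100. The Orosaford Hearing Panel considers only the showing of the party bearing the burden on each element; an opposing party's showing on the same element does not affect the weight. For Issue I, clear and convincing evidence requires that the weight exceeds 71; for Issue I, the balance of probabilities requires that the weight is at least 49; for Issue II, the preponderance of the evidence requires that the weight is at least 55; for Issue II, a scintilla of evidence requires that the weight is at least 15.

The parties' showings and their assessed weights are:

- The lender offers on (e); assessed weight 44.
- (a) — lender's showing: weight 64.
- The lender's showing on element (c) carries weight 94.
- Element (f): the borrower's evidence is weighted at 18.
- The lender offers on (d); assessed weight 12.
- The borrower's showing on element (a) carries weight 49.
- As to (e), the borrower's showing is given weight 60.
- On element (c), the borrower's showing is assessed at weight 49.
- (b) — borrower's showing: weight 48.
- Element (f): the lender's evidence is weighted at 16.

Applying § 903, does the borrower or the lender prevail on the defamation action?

lender

— Issue I —
Stage I.1 (borrower, the balance of probabilities, weight is at least 49): (a) 49 (lender's 64 disregarded) ≥ 49 — meets.
  All elements met. The borrower retains the burden for Stage I.2.
Stage I.2 (borrower, the balance of probabilities, weight is at least 49): (b) 48 < 49 — fails; (c) 49 (lender's 94 disregarded) ≥ 49 — meets.
  Not every element is met, so the borrower fails to carry Stage I.2.
The analysis ends at Stage I.2; the lender prevails on this issue.
— Issue II —
At Stage II.1 the borrower must meet the preponderance of the evidence (weight is at least 55): on (e) the weight is 60 (the lender's 44 is given no effect), which does reach 55, so (e) meets the standard.
  The borrower carries Stage II.1; the lender now bears the burden.
At Stage II.2 the lender must meet a scintilla of evidence (weight is at least 15): on (f) the weight is 16 (the borrower's 18 is given no effect), ≥ 15, so (f) meets the standard.
  Stage II.2 carried; the final stage is satisfied.
All stages carried — the lender prevails on this issue.
Per-issue: Issue I → lender; Issue II → lender. The borrower must prevail on at least one issue; overall, the lender prevails.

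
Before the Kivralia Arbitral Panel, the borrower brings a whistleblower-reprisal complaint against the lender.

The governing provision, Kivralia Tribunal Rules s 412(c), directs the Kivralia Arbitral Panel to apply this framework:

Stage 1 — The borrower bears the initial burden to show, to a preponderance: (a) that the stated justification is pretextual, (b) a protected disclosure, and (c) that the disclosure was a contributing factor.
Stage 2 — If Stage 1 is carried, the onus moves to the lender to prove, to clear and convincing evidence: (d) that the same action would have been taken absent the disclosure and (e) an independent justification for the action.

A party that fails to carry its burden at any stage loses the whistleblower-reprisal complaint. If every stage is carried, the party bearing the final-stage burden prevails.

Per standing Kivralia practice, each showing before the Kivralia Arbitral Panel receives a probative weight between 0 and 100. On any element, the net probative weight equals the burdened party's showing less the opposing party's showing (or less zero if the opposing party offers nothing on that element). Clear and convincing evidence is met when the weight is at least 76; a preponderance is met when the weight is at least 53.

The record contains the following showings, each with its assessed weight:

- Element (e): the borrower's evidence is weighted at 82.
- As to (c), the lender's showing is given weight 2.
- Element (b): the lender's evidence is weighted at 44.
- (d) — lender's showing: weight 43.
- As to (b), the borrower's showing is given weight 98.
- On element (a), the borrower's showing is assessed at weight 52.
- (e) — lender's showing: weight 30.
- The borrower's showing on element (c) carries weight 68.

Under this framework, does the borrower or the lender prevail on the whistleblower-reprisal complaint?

Stage 1 (borrower, a preponderance, weight is at least 53): (a) 52 < 53 — fails; (b) net 98−44=54 ≥ 53 — meets; (c) net 68−2=66 ≥ 53 — meets.
  Stage 1 not carried; the borrower fails its burden.
The analysis ends at Stage 1; the lender prevails.

lender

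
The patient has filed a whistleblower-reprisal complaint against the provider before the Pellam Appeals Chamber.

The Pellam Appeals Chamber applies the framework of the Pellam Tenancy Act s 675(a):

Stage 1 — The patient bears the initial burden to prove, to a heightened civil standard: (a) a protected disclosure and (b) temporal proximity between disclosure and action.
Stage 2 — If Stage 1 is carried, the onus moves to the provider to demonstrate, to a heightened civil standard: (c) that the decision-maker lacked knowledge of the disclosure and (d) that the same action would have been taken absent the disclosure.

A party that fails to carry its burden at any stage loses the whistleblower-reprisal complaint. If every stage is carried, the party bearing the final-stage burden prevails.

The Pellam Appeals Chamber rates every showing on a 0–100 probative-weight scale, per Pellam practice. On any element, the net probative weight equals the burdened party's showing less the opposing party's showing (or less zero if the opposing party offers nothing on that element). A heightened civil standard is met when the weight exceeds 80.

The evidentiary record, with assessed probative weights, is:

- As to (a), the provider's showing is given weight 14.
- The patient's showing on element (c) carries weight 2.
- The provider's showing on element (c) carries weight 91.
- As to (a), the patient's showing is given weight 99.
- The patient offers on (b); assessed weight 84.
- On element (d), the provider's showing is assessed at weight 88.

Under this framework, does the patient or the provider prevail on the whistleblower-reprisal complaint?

provider

At Stage 1 the patient must meet a heightened civil standard (weight exceeds 80): on (a) the weight is 99 less the opposing 14 gives net 85, which does exceed 80, so (a) meets the standard; on (b) the weight is 84, which does exceed 80, so (b) meets the standard.
  Stage 1 is satisfied; the onus moves to the provider.
At Stage 2 the provider must meet a heightened civil standard (weight exceeds 80): on (c) the weight is 91 less the opposing 2 gives net 89, which does exceed 80, so (c) meets the standard; on (d) the weight is 88, > 80, so (d) meets the standard.
  All elements met at the final stage.
Every stage carried; the provider prevails.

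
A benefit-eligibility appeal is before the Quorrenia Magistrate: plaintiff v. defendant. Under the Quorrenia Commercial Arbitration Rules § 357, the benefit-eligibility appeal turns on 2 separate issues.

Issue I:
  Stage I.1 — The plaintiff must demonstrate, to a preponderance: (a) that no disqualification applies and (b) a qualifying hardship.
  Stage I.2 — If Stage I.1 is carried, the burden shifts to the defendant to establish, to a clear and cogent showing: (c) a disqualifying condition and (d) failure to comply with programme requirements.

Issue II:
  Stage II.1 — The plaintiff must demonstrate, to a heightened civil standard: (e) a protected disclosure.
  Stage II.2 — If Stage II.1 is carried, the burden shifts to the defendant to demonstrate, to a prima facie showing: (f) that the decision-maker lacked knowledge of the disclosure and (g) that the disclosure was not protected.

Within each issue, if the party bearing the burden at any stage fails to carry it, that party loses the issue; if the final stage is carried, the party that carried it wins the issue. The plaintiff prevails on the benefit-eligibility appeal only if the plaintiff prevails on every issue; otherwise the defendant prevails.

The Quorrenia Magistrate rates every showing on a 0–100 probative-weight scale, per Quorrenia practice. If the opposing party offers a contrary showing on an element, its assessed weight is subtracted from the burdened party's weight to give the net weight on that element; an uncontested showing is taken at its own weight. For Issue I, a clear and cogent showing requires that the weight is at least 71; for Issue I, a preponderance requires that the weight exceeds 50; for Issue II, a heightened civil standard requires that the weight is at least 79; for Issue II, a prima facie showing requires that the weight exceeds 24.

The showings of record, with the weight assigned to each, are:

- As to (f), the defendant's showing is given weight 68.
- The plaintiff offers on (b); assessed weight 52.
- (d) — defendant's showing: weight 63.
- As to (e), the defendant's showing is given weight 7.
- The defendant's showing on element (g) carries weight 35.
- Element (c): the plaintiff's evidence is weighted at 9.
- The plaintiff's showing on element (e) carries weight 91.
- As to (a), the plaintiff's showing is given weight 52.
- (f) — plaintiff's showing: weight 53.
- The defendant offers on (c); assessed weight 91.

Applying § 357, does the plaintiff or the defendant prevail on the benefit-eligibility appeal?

— Issue I —
At Stage I.1 the plaintiff must meet a preponderance (weight exceeds 50): on (a) the weight is 52, which does exceed 50, so (a) meets the standard; on (b) the weight is 52, > 50, so (b) meets the standard.
  The plaintiff carries Stage I.1; the defendant now bears the burden.
At Stage I.2 the defendant must meet a clear and cogent showing (weight is at least 71): on (c) the weight is 91 less the opposing 9 gives net 82, ≥ 71, so (c) meets the standard; on (d) the weight is 63, which does not reach 71, so (d) does not meet the standard.
  Stage I.2 not carried; the defendant fails its burden.
So the plaintiff prevails on this issue.
— Issue II —
At Stage II.1 the plaintiff must meet a heightened civil standard (weight is at least 79): on (e) the weight is 91 less the opposing 7 gives net 84, which does reach 79, so (e) meets the standard.
  Stage II.1 carried; the burden shifts to the defendant.
At Stage II.2 the defendant must meet a prima facie showing (weight exceeds 24): on (f) the weight is 68 less the opposing 53 gives net 15, ≤ 24, so (f) does not meet the standard; on (g) the weight is 35, which does exceed 24, so (g) meets the standard.
  Stage II.2 not carried; the defendant fails its burden.
So the plaintiff prevails on this issue.
Per-issue: Issue I → plaintiff; Issue II → plaintiff. The plaintiff must prevail on every issue; overall, the plaintiff prevails.

plaintiff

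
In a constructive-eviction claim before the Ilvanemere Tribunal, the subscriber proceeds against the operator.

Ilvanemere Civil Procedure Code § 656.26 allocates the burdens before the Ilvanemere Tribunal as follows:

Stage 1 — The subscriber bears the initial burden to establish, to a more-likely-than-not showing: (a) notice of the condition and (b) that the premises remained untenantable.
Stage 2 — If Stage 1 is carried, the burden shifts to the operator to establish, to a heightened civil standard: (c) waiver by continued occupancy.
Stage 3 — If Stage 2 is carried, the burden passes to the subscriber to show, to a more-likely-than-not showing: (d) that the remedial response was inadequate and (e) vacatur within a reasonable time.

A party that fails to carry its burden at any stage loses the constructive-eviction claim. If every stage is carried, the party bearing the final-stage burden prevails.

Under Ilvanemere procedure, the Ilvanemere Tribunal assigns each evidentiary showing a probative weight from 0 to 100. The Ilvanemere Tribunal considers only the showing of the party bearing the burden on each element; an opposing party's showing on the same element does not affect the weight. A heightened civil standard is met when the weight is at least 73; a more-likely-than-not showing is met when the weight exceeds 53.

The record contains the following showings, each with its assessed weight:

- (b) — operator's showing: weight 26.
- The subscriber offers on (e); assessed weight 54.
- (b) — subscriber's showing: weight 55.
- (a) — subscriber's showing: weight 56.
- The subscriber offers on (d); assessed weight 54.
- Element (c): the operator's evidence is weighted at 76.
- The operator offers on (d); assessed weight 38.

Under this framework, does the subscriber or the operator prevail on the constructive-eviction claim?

subscriber

At Stage 1 the subscriber must meet a more-likely-than-not showing (weight exceeds 53): on (a) the weight is 56, which does exceed 53, so (a) meets the standard; on (b) the weight is 55 (the operator's 26 is given no effect), which does exceed 53, so (b) meets the standard.
  All elements met. The burden passes to the operator.
At Stage 2 the operator must meet a heightened civil standard (weight is at least 73): on (c) the weight is 76, which does reach 73, so (c) meets the standard.
  All elements met. The burden passes to the subscriber.
At Stage 3 the subscriber must meet a more-likely-than-not showing (weight exceeds 53): on (d) the weight is 54 (the operator's 38 is given no effect), > 53, so (d) meets the standard; on (e) the weight is 54, > 53, so (e) meets the standard.
  All elements met at the final stage.
All stages carried — the subscriber prevails.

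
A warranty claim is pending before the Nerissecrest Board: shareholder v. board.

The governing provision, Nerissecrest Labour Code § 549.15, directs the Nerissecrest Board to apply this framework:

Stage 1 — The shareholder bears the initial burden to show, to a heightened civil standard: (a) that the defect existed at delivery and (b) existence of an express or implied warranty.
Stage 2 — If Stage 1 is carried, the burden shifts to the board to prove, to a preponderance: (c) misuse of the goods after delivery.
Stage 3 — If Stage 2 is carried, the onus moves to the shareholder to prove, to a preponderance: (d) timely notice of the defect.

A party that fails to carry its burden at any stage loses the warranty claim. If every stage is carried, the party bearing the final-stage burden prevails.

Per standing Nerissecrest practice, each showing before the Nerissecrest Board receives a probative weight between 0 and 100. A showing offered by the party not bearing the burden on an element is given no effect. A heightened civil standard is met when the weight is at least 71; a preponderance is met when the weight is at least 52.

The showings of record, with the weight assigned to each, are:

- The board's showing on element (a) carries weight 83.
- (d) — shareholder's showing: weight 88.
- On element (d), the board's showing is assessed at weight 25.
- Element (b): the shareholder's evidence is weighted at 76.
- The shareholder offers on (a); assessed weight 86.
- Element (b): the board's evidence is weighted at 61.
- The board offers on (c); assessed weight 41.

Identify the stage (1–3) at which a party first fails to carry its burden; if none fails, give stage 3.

stage 2

Stage 1 — burden on shareholder; standard: a heightened civil standard (weight is at least 71).
    (a): 86 (board's 83 disregarded) ≥ 71 [met]
    (b): 76 (board's 61 disregarded) ≥ 71 [met]
  The shareholder carries Stage 1; the board now bears the burden.
Stage 2 — burden on board; standard: a preponderance (weight is at least 52).
    (c): 41 < 52 [not met]
  The board does not carry Stage 2.
The shareholder prevails.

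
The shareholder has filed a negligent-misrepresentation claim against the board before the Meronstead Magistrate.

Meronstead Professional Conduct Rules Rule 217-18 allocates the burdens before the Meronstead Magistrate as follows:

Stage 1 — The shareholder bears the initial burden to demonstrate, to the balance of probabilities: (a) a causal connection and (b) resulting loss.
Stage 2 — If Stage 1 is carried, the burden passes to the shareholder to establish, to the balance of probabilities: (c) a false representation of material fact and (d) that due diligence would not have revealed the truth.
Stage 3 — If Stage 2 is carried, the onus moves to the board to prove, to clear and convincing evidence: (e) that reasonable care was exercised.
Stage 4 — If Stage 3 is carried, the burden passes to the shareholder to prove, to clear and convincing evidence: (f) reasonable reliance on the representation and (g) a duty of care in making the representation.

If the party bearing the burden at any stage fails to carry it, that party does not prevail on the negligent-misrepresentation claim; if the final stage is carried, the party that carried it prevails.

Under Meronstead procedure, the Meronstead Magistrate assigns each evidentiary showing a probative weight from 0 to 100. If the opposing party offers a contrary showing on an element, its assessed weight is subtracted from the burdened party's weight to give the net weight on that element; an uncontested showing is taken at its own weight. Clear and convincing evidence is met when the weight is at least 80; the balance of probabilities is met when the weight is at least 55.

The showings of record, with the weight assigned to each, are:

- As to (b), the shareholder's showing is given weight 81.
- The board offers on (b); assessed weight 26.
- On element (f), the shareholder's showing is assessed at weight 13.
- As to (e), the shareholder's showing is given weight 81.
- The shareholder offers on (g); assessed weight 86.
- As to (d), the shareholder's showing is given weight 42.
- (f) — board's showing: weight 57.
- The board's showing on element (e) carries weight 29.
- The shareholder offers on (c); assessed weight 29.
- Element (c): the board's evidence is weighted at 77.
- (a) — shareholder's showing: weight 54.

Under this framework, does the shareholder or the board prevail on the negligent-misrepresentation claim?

board

Stage 1 — burden on shareholder; standard: the balance of probabilities (weight is at least 55).
    (a): 54 < 55 [not met]
    (b): 81 − 26 = 55 ≥ 55 [met]
  Stage 1 not carried; the shareholder fails its burden.
So the board prevails.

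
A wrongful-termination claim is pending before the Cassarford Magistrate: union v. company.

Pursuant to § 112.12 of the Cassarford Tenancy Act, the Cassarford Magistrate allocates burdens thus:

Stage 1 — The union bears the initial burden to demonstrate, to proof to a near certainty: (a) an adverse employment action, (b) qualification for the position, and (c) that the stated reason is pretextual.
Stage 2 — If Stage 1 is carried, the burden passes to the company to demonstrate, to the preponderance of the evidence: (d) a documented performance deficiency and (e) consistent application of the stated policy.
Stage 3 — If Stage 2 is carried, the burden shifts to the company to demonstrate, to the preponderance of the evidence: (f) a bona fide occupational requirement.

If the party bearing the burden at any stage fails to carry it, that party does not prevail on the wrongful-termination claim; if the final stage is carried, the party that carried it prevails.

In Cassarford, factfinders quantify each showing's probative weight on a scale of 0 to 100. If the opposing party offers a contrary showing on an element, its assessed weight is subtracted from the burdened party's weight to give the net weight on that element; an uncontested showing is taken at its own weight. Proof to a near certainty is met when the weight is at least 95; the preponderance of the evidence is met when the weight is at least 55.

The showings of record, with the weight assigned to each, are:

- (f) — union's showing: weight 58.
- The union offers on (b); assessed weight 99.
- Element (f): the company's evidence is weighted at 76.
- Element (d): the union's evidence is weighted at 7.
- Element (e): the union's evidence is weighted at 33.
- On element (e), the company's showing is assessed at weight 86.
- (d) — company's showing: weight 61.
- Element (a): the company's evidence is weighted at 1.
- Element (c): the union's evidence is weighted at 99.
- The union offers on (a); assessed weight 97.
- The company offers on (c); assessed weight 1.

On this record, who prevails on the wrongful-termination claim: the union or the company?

union

Stage 1 — burden on union; standard: proof to a near certainty (weight is at least 95).
    (a): 97 − 1 = 96 ≥ 95 [met]
    (b): 99 ≥ 95 [met]
    (c): 99 − 1 = 98 ≥ 95 [met]
  Stage 1 carried; the burden shifts to the company.
Stage 2 — burden on company; standard: the preponderance of the evidence (weight is at least 55).
    (d): 61 − 7 = 54 < 55 [not met]
    (e): 86 − 33 = 53 < 55 [not met]
  Stage 2 not carried; the company fails its burden.
So the union prevails.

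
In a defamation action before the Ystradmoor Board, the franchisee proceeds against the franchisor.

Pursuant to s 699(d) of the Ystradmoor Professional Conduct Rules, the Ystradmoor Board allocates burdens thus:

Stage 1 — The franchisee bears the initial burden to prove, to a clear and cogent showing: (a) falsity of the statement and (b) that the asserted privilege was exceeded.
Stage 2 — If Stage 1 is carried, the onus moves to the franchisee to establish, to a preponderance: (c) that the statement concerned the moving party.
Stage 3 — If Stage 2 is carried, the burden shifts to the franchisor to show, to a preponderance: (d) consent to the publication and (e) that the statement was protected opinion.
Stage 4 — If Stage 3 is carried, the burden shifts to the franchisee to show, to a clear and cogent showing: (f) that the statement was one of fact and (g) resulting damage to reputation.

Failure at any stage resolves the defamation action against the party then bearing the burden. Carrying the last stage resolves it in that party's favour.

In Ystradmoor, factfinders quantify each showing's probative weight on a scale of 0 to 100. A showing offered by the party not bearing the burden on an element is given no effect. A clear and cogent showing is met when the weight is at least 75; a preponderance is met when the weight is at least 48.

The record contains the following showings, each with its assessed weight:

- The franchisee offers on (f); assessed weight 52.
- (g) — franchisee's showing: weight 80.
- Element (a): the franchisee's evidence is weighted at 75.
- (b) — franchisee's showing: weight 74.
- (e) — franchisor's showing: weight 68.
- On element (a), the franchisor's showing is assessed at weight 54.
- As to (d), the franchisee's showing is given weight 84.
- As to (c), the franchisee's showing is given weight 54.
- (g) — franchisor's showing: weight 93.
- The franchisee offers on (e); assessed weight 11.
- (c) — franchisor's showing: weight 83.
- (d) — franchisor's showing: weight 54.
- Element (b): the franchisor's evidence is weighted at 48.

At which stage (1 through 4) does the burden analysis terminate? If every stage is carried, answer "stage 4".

Stage 1 (franchisee, a clear and cogent showing, weight is at least 75): (a) 75 (franchisor's 54 disregarded) ≥ 75 — meets; (b) 74 (franchisor's 48 disregarded) < 75 — fails.
  Stage 1 not carried; the franchisee fails its burden.
So the franchisor prevails.

stage 1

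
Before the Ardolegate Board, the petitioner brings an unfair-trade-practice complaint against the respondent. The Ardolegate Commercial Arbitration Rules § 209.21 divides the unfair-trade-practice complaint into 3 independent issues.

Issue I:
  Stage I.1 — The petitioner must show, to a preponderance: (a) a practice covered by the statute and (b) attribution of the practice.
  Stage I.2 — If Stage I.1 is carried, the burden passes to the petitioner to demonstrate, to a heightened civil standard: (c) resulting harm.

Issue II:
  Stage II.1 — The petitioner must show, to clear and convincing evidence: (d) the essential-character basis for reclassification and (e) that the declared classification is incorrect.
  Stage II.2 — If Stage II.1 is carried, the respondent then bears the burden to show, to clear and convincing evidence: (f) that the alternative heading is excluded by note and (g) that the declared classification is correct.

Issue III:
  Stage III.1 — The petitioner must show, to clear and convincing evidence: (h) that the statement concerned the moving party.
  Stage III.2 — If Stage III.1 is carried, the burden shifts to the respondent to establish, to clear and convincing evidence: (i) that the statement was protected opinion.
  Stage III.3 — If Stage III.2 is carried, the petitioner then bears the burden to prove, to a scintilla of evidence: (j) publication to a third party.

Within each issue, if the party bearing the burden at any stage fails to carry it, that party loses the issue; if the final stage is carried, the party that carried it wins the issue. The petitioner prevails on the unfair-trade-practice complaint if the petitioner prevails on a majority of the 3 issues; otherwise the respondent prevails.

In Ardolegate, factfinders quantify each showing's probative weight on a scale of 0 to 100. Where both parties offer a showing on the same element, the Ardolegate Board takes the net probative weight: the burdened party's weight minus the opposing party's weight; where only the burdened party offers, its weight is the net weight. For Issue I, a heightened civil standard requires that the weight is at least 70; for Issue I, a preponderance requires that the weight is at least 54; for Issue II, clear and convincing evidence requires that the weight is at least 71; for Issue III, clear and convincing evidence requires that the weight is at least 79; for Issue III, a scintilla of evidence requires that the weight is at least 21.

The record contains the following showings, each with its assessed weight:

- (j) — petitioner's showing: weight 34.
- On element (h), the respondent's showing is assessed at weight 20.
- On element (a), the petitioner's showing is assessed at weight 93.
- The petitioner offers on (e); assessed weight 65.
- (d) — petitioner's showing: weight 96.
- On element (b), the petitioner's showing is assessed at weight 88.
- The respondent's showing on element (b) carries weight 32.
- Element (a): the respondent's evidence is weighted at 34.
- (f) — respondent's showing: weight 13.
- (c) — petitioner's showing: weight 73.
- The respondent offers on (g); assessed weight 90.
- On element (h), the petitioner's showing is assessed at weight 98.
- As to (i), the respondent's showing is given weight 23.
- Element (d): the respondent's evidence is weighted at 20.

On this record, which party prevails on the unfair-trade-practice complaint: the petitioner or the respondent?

respondent

— Issue I —
At Stage I.1 the petitioner must meet a preponderance (weight is at least 54): on (a) the weight is 93 less the opposing 34 gives net 59, which does reach 54, so (a) meets the standard; on (b) the weight is 88 less the opposing 32 gives net 56, which does reach 54, so (b) meets the standard.
  Stage I.1 is satisfied; the petitioner continues to bear the burden.
At Stage I.2 the petitioner must meet a heightened civil standard (weight is at least 70): on (c) the weight is 73, which does reach 70, so (c) meets the standard.
  Stage I.2 carried; the final stage is satisfied.
All stages carried — the petitioner prevails on this issue.
— Issue II —
Stage II.1 (petitioner, clear and convincing evidence, weight is at least 71): (d) net 96−20=76 ≥ 71 — meets; (e) 65 < 71 — fails.
  Not every element is met, so the petitioner fails to carry Stage II.1.
The analysis ends at Stage II.1; the respondent prevails on this issue.
— Issue III —
At Stage III.1 the petitioner must meet clear and convincing evidence (weight is at least 79): on (h) the weight is 98 less the opposing 20 gives net 78, < 79, so (h) does not meet the standard.
  The petitioner does not carry Stage III.1.
The analysis ends at Stage III.1; the respondent prevails on this issue.
Per-issue: Issue I → petitioner; Issue II → respondent; Issue III → respondent. The petitioner must prevail on a majority of issues; overall, the respondent prevails.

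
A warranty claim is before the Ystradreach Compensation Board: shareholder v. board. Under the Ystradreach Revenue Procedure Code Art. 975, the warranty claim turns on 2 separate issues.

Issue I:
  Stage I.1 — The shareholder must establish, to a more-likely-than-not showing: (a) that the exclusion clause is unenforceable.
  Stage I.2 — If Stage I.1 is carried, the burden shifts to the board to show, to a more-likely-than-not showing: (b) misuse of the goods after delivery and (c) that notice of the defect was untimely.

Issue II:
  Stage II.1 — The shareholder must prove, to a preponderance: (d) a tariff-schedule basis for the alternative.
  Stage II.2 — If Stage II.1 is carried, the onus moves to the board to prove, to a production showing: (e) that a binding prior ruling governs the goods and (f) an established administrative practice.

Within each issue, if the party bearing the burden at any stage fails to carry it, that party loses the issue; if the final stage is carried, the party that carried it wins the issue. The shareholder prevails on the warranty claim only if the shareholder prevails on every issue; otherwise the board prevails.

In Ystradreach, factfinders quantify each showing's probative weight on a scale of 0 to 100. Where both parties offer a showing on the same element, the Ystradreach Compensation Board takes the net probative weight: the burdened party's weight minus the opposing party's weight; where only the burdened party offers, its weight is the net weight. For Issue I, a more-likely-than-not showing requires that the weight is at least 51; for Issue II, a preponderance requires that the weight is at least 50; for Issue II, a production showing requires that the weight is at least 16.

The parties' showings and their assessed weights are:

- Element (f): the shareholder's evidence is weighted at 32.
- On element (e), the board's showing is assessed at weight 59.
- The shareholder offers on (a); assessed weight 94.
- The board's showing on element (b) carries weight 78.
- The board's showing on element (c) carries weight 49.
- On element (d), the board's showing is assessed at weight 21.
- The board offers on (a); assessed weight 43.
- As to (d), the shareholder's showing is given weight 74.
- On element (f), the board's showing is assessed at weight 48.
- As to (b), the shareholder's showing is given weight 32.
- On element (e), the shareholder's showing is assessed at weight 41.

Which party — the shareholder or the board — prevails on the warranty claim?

— Issue I —
Stage I.1 — burden on shareholder; standard: a more-likely-than-not showing (weight is at least 51).
    (a): 94 − 43 = 51 ≥ 51 [met]
  All elements met. The burden passes to the board.
Stage I.2 — burden on board; standard: a more-likely-than-not showing (weight is at least 51).
    (b): 78 − 32 = 46 < 51 [not met]
    (c): 49 < 51 [not met]
  Not every element is met, so the board fails to carry Stage I.2.
The shareholder prevails on this issue.
— Issue II —
Stage II.1 — burden on shareholder; standard: a preponderance (weight is at least 50).
    (d): 74 − 21 = 53 ≥ 50 [met]
  Stage II.1 is satisfied; the onus moves to the board.
Stage II.2 — burden on board; standard: a production showing (weight is at least 16).
    (e): 59 − 41 = 18 ≥ 16 [met]
    (f): 48 − 32 = 16 ≥ 16 [met]
  The board carries the last stage.
Every stage carried; the board prevails on this issue.
Per-issue: Issue I → shareholder; Issue II → board. The shareholder must prevail on every issue; overall, the board prevails.

board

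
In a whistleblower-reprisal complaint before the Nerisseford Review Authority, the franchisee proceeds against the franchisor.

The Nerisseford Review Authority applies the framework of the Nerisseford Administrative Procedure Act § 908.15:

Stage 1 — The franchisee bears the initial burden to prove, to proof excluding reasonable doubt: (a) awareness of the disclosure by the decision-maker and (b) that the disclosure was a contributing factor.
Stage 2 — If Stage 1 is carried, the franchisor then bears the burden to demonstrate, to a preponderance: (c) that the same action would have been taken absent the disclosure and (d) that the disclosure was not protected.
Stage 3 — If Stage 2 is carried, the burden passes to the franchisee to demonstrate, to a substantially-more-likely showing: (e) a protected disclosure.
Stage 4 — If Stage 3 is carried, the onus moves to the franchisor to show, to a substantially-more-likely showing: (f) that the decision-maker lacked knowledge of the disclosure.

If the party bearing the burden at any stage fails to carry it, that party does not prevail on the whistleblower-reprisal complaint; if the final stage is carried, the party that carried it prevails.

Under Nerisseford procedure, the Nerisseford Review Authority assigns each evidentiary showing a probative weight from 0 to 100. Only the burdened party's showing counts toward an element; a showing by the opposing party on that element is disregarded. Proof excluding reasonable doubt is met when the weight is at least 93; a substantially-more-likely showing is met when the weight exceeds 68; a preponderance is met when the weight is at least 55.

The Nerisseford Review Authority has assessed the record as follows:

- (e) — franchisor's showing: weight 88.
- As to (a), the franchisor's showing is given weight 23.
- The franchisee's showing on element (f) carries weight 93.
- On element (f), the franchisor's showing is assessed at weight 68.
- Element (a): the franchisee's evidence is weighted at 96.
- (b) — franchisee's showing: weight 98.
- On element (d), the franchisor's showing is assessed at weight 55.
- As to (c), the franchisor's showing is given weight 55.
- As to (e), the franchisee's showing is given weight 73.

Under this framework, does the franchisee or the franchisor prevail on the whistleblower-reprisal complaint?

Stage 1 (franchisee, proof excluding reasonable doubt, weight is at least 93): (a) 96 (franchisor's 23 disregarded) ≥ 93 — meets; (b) 98 ≥ 93 — meets.
  All elements met. The burden passes to the franchisor.
Stage 2 (franchisor, a preponderance, weight is at least 55): (c) 55 ≥ 55 — meets; (d) 55 ≥ 55 — meets.
  Stage 2 carried; the burden shifts to the franchisee.
Stage 3 (franchisee, a substantially-more-likely showing, weight exceeds 68): (e) 73 (franchisor's 88 disregarded) > 68 — meets.
  Stage 3 is satisfied; the onus moves to the franchisor.
Stage 4 (franchisor, a substantially-more-likely showing, weight exceeds 68): (f) 68 (franchisee's 93 disregarded) ≤ 68 — fails.
  The franchisor does not carry Stage 4.
So the franchisee prevails.

franchisee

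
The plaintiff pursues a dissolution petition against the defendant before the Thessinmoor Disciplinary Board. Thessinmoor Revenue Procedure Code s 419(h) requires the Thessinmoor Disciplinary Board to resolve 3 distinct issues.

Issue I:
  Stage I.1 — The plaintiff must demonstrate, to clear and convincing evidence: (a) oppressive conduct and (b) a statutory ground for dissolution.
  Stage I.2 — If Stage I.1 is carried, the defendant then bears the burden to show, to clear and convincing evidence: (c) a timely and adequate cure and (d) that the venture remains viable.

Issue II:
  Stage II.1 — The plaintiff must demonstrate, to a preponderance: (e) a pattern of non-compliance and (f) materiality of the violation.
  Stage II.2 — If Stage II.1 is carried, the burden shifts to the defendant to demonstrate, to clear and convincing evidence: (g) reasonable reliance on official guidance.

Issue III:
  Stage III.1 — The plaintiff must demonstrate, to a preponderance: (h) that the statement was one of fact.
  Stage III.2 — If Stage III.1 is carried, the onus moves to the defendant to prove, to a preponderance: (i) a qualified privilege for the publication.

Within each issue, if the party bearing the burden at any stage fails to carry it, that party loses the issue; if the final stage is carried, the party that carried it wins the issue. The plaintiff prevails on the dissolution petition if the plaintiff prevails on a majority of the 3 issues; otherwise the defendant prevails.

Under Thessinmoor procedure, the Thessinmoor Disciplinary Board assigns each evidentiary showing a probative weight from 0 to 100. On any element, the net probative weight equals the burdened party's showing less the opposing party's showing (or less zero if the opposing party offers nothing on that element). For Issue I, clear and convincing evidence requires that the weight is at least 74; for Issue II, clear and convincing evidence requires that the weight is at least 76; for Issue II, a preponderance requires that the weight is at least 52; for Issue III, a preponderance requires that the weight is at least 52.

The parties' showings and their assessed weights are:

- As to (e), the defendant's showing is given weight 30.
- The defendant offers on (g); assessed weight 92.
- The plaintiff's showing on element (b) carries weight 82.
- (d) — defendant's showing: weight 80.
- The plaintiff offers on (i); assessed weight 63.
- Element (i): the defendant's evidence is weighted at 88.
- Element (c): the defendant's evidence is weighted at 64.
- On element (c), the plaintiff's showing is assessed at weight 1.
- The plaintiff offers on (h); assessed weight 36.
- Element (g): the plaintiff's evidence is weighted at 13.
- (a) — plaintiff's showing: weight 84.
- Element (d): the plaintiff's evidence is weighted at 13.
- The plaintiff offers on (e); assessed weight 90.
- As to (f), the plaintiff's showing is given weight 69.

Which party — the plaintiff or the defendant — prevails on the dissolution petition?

defendant

— Issue I —
Stage I.1 (plaintiff, clear and convincing evidence, weight is at least 74): (a) 84 ≥ 74 — meets; (b) 82 ≥ 74 — meets.
  All elements met. The burden passes to the defendant.
Stage I.2 (defendant, clear and convincing evidence, weight is at least 74): (c) net 64−1=63 < 74 — fails; (d) net 80−13=67 < 74 — fails.
  Stage I.2 not carried; the defendant fails its burden.
The plaintiff prevails on this issue.
— Issue II —
At Stage II.1 the plaintiff must meet a preponderance (weight is at least 52): on (e) the weight is 90 less the opposing 30 gives net 60, ≥ 52, so (e) meets the standard; on (f) the weight is 69, which does reach 52, so (f) meets the standard.
  Stage II.1 is satisfied; the onus moves to the defendant.
At Stage II.2 the defendant must meet clear and convincing evidence (weight is at least 76): on (g) the weight is 92 less the opposing 13 gives net 79, ≥ 76, so (g) meets the standard.
  All elements met at the final stage.
Every stage carried; the defendant prevails on this issue.
— Issue III —
At Stage III.1 the plaintiff must meet a preponderance (weight is at least 52): on (h) the weight is 36, which does not reach 52, so (h) does not meet the standard.
  Stage III.1 not carried; the plaintiff fails its burden.
The analysis ends at Stage III.1; the defendant prevails on this issue.
Per-issue: Issue I → plaintiff; Issue II → defendant; Issue III → defendant. The plaintiff must prevail on a majority of issues; overall, the defendant prevails.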